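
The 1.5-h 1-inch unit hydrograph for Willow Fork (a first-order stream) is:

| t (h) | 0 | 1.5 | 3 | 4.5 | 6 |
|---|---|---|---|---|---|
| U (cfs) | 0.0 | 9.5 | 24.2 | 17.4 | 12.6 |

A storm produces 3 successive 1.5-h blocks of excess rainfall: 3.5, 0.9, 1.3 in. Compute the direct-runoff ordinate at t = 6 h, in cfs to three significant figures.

Q ≈ 91.2 cfs

By discrete convolution, Q_j = Σ (P_i / 1 in) · U_{j−i}.
At t = 6 h (j=4): Q = (3.5/1)·12.6 + (0.9/1)·17.4 + (1.3/1)·24.2 = 91.2 cfs.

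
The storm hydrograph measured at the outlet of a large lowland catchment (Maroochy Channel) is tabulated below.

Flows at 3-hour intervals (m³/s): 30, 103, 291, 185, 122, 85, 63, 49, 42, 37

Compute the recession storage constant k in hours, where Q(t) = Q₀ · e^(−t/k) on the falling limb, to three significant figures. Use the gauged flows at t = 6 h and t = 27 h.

k ≈ 10.2 h

On the falling limb, Q drops from 291 to 37 m³/s between t = 6 h and t = 27 h (Δt = 21 h).
k = −Δt / ln(Q₂/Q₁) = −21 / ln(37/291) = 10.2 h.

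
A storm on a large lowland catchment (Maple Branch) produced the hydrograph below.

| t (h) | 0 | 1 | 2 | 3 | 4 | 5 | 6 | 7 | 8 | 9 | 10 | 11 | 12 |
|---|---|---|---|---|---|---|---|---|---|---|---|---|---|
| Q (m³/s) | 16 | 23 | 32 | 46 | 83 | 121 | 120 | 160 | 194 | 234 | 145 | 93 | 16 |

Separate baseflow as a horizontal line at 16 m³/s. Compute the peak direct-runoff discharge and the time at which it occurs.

Subtracting baseflow gives direct-runoff ordinates: 0.0, 7.0, 16.0, 30.0, 67.0, 105.0, 104.0, 144.0, 178.0, 218.0, 129.0, 77.0, 0.0 m³/s.
The maximum is 218.0 m³/s, occurring at the reading for t = 9 h.

Q_p = 218.0 m³/s at t = 9 h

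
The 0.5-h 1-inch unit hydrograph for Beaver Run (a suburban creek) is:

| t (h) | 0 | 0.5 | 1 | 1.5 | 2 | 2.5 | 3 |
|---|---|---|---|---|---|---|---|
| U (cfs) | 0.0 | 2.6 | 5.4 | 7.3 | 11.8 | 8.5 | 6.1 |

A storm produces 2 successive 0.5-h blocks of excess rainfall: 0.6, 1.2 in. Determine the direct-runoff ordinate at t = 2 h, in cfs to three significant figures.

By discrete convolution, Q_j = Σ (P_i / 1 in) · U_{j−i}.
At t = 2 h (j=4): Q = (0.6/1)·11.8 + (1.2/1)·7.3 = 15.8 cfs.

Q ≈ 15.8 cfs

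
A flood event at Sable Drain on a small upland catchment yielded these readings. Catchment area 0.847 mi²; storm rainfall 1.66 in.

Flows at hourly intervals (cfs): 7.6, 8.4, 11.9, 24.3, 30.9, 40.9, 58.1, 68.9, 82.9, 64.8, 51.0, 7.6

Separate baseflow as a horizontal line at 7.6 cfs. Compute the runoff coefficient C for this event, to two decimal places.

C ≈ 0.40

ΣQ_DR = 366.1 cfs; V = ΣQ_DR·Δt = 1.318 × 10^6 ft³.
Runoff depth d = V / A = 0.6698 in.
C = d / P = 0.6698 / 1.66 = 0.40.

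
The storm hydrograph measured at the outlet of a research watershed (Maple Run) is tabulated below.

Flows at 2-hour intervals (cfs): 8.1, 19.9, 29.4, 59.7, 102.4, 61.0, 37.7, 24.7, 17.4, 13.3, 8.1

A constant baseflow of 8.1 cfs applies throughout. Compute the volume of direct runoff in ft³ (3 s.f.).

Direct-runoff ordinates (Q − Q_b): 0.0, 11.8, 21.3, 51.6, 94.3, 52.9, 29.6, 16.6, 9.3, 5.2, 0.0 cfs.
ΣQ_DR = 292.6 cfs.
With Δt = 2 h = 7200 s, V = ΣQ_DR · Δt = 292.6 × 7200 = 2.11 × 10^6 ft³.

V ≈ 2.11 × 10^6 ft³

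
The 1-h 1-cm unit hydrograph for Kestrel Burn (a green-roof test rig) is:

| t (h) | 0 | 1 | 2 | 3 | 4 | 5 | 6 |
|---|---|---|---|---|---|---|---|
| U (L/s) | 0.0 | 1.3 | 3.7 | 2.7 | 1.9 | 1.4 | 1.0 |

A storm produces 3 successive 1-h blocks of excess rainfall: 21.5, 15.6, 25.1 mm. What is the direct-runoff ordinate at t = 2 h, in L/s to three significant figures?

By discrete convolution, Q_j = Σ (P_i / 10 mm) · U_{j−i}.
At t = 2 h (j=2): Q = (21.5/10)·3.7 + (15.6/10)·1.3 + (25.1/10)·0.0 = 9.98 L/s.

Q ≈ 9.98 L/s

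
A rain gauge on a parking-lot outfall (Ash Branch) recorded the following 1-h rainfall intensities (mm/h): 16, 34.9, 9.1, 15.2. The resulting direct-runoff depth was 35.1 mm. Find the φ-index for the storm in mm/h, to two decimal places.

Only the 3 blocks with intensity above φ contribute runoff: 16, 34.9, 15.2 mm/h.
Σ(I−φ)·Δt = d  ⇒  (16+34.9+15.2 − 3φ)·1 = 35.1
φ = (66.10 − 35.1/1) / 3 = 10.33 mm/h.

φ ≈ 10.33 mm/h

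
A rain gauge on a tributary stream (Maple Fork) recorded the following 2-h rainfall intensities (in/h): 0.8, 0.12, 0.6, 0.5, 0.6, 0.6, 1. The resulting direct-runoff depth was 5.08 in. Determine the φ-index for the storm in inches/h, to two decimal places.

Only the 6 blocks with intensity above φ contribute runoff: 0.8, 0.6, 0.5, 0.6, 0.6, 1 in/h.
Σ(I−φ)·Δt = d  ⇒  (0.8+0.6+0.5+0.6+0.6+1 − 6φ)·2 = 5.08
φ = (4.100 − 5.08/2) / 6 = 0.26 in/h.

φ ≈ 0.26 in/h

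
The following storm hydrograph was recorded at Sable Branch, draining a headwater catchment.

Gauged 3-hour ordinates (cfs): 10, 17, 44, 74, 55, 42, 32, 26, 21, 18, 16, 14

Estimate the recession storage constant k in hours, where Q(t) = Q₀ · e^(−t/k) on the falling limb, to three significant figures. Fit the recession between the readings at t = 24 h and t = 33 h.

On the falling limb, Q drops from 21 to 14 cfs between t = 24 h and t = 33 h (Δt = 9 h).
k = −Δt / ln(Q₂/Q₁) = −9 / ln(14/21) = 22.2 h.

k ≈ 22.2 h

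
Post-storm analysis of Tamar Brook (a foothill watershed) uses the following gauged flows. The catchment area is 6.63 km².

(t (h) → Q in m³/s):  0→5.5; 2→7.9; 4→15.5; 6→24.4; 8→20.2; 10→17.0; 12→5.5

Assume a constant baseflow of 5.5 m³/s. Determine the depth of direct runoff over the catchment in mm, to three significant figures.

d ≈ 62.4 mm

Direct runoff: 0.0, 2.4, 10.0, 18.9, 14.7, 11.5, 0.0 m³/s; ΣQ_DR = 57.50 m³/s.
V = ΣQ_DR · Δt = 57.50 × 7200 s = 4.140 × 10^5 m³.
Over A = 6.63 km², depth = V / A = 62.4 mm.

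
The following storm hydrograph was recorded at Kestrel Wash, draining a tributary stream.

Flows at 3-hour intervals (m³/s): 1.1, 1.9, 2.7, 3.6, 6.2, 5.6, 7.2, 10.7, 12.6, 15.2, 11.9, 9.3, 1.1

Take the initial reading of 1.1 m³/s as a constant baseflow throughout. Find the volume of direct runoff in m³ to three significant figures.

V ≈ 8.08 × 10^5 m³

Direct-runoff ordinates (Q − Q_b): 0.0, 0.8, 1.6, 2.5, 5.1, 4.5, 6.1, 9.6, 11.5, 14.1, 10.8, 8.2, 0.0 m³/s.
ΣQ_DR = 74.80 m³/s.
With Δt = 3 h = 10800 s, V = ΣQ_DR · Δt = 74.80 × 10800 = 8.08 × 10^5 m³.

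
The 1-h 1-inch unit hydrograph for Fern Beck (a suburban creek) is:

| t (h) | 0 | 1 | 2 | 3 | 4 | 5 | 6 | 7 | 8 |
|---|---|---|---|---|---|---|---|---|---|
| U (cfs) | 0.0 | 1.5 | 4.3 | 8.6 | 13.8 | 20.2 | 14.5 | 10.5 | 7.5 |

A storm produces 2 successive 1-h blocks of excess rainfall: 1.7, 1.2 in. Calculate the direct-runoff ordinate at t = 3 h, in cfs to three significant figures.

By discrete convolution, Q_j = Σ (P_i / 1 in) · U_{j−i}.
At t = 3 h (j=3): Q = (1.7/1)·8.6 + (1.2/1)·4.3 = 19.8 cfs.

Q ≈ 19.8 cfs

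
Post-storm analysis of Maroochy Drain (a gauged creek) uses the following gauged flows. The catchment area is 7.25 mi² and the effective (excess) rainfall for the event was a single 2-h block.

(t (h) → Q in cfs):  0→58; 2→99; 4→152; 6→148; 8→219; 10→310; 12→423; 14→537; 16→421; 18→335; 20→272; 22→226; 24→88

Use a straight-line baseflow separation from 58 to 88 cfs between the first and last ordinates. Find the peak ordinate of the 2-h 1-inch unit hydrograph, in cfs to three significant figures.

U_p ≈ 462 cfs

Direct runoff: 0.00, 38.50, 89.00, 82.50, 151.00, 239.50, 350.00, 461.50, 343.00, 254.50, 189.00, 140.50, 0.00 cfs; ΣQ_DR = 2339 cfs, peak = 461.50 cfs.
Runoff depth d = ΣQ_DR·Δt / A = 2339 × 7200 / (7.25 mi²) = 0.9999 in.
The 1-inch UH is the DRH scaled by (1 in)/d, so U_p = 461.50 × 1/0.9999 = 462 cfs.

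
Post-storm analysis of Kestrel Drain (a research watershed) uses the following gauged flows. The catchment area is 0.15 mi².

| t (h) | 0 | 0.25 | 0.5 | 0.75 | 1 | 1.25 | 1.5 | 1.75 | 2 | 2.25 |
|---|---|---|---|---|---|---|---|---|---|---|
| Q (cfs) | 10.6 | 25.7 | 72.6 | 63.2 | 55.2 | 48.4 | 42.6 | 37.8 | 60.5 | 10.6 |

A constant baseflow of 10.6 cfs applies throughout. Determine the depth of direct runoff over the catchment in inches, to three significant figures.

Direct runoff: 0.0, 15.1, 62.0, 52.6, 44.6, 37.8, 32.0, 27.2, 49.9, 0.0 cfs; ΣQ_DR = 321.2 cfs.
V = ΣQ_DR · Δt = 321.2 × 900 s = 2.891 × 10^5 ft³.
Over A = 0.15 mi², depth = V / A = 0.830 in.

d ≈ 0.830 in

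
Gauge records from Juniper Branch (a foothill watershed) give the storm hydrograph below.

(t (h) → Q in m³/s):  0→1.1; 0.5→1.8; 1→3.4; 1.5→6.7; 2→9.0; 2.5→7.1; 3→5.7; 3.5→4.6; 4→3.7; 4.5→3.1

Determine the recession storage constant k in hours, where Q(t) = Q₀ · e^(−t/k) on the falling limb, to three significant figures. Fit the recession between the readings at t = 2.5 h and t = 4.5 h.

k ≈ 2.41 h

On the falling limb, Q drops from 7.1 to 3.1 m³/s between t = 2.5 h and t = 4.5 h (Δt = 2 h).
k = −Δt / ln(Q₂/Q₁) = −2 / ln(3.1/7.1) = 2.41 h.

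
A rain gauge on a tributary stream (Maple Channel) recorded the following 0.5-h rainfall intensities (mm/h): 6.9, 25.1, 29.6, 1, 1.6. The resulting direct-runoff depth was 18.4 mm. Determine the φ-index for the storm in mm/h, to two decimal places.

φ ≈ 8.95 mm/h

Only the 2 blocks with intensity above φ contribute runoff: 25.1, 29.6 mm/h.
Σ(I−φ)·Δt = d  ⇒  (25.1+29.6 − 2φ)·0.5 = 18.4
φ = (54.70 − 18.4/0.5) / 2 = 8.95 mm/h.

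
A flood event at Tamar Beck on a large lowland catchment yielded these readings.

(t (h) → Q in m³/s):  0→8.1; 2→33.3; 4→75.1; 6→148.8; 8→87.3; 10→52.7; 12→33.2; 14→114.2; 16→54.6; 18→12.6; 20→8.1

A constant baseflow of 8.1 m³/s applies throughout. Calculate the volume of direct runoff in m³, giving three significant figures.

V ≈ 3.88 × 10^6 m³

Direct-runoff ordinates (Q − Q_b): 0.0, 25.2, 67.0, 140.7, 79.2, 44.6, 25.1, 106.1, 46.5, 4.5, 0.0 m³/s.
ΣQ_DR = 538.9 m³/s.
With Δt = 2 h = 7200 s, V = ΣQ_DR · Δt = 538.9 × 7200 = 3.88 × 10^6 m³.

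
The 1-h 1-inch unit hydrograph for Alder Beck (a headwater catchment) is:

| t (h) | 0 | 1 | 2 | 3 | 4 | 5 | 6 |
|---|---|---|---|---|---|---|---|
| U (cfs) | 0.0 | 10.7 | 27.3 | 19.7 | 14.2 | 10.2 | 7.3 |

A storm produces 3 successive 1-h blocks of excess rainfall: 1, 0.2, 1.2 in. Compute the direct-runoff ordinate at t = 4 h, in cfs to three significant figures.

Q ≈ 50.9 cfs

By discrete convolution, Q_j = Σ (P_i / 1 in) · U_{j−i}.
At t = 4 h (j=4): Q = (1/1)·14.2 + (0.2/1)·19.7 + (1.2/1)·27.3 = 50.9 cfs.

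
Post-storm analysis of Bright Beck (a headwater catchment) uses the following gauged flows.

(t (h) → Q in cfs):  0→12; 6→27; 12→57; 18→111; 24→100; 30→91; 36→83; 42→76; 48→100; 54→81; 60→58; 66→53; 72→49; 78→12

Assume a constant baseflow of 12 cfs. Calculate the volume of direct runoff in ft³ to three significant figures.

V ≈ 1.60 × 10^7 ft³

Direct-runoff ordinates (Q − Q_b): 0.0, 15.0, 45.0, 99.0, 88.0, 79.0, 71.0, 64.0, 88.0, 69.0, 46.0, 41.0, 37.0, 0.0 cfs.
ΣQ_DR = 742.0 cfs.
With Δt = 6 h = 21600 s, V = ΣQ_DR · Δt = 742.0 × 21600 = 1.60 × 10^7 ft³.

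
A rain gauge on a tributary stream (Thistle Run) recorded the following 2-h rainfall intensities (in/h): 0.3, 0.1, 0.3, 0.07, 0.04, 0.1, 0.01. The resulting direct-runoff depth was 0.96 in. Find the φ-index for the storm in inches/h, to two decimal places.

Only the 4 blocks with intensity above φ contribute runoff: 0.3, 0.1, 0.3, 0.1 in/h.
Σ(I−φ)·Δt = d  ⇒  (0.3+0.1+0.3+0.1 − 4φ)·2 = 0.96
φ = (0.8000 − 0.96/2) / 4 = 0.08 in/h.

φ ≈ 0.08 in/h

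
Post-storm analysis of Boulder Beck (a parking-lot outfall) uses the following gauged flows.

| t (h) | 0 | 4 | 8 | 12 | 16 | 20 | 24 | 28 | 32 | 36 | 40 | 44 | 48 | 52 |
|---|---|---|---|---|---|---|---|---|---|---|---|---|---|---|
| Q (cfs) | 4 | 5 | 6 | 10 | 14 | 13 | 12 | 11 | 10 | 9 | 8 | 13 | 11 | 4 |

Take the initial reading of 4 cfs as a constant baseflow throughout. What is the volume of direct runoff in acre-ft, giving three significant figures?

Direct-runoff ordinates (Q − Q_b): 0.0, 1.0, 2.0, 6.0, 10.0, 9.0, 8.0, 7.0, 6.0, 5.0, 4.0, 9.0, 7.0, 0.0 cfs.
ΣQ_DR = 74.00 cfs.
With Δt = 4 h = 14400 s, V = ΣQ_DR · Δt = 74.00 × 14400 = 1.07 × 10^6 ft³ = 24.5 acre-ft.

V ≈ 24.5 acre-ft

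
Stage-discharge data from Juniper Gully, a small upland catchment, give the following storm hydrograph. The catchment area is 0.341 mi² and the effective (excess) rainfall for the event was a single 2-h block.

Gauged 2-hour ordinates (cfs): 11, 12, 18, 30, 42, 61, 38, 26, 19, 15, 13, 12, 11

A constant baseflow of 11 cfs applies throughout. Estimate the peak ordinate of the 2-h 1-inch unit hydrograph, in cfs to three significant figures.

Direct runoff: 0.0, 1.0, 7.0, 19.0, 31.0, 50.0, 27.0, 15.0, 8.0, 4.0, 2.0, 1.0, 0.0 cfs; ΣQ_DR = 165.0 cfs, peak = 50.0 cfs.
Runoff depth d = ΣQ_DR·Δt / A = 165.0 × 7200 / (0.341 mi²) = 1.500 in.
The 1-inch UH is the DRH scaled by (1 in)/d, so U_p = 50.0 × 1/1.500 = 33.3 cfs.

U_p ≈ 33.3 cfs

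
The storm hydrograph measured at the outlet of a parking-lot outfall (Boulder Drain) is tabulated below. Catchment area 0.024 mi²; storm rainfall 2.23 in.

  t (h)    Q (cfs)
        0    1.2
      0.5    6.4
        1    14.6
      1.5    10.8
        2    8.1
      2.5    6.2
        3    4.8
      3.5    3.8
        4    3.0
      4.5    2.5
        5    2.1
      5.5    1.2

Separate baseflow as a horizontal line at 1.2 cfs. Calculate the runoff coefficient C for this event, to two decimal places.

C ≈ 0.73

ΣQ_DR = 50.30 cfs; V = ΣQ_DR·Δt = 90540 ft³.
Runoff depth d = V / A = 1.624 in.
C = d / P = 1.624 / 2.23 = 0.73.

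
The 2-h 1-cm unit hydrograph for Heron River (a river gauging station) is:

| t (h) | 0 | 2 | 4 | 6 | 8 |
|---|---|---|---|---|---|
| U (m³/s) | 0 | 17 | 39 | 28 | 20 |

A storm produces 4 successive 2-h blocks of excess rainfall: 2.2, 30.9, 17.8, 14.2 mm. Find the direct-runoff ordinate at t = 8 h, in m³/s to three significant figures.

By discrete convolution, Q_j = Σ (P_i / 10 mm) · U_{j−i}.
At t = 8 h (j=4): Q = (2.2/10)·20 + (30.9/10)·28 + (17.8/10)·39 + (14.2/10)·17 = 184 m³/s.

Q ≈ 184 m³/s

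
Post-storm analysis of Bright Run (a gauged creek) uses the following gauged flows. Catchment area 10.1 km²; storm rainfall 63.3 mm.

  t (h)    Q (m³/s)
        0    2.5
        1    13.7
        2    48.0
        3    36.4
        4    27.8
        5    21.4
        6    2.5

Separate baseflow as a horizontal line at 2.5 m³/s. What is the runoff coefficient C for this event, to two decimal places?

ΣQ_DR = 134.8 m³/s; V = ΣQ_DR·Δt = 4.853 × 10^5 m³.
Runoff depth d = V / A = 48.05 mm.
C = d / P = 48.05 / 63.3 = 0.76.

C ≈ 0.76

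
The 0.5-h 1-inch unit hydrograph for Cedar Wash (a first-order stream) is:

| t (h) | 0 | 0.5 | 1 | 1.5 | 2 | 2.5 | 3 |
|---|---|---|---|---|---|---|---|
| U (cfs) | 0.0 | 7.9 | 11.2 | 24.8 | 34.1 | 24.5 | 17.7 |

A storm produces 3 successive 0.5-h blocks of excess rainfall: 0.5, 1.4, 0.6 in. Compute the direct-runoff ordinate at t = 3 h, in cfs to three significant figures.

Q ≈ 63.6 cfs

By discrete convolution, Q_j = Σ (P_i / 1 in) · U_{j−i}.
At t = 3 h (j=6): Q = (0.5/1)·17.7 + (1.4/1)·24.5 + (0.6/1)·34.1 = 63.6 cfs.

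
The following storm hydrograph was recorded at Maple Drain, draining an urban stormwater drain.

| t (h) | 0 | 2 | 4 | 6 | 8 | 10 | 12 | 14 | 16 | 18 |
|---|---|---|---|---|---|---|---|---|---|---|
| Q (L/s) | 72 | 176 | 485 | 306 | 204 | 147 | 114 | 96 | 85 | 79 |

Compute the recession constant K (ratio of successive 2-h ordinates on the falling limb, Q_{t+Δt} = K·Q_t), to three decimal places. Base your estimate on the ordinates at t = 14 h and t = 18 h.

Using the recession-limb readings at t = 14 h and t = 18 h: Q falls from 96 to 79 L/s over 2 intervals.
K = (Q₂/Q₁)^(1/2) = (79/96)^(1/2) = 0.907.

K ≈ 0.907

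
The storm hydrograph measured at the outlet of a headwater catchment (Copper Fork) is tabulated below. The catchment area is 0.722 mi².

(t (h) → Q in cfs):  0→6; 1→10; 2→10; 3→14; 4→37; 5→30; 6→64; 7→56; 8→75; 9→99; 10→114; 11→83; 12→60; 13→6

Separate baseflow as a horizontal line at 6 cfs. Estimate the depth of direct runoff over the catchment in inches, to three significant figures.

d ≈ 1.24 in

Direct runoff: 0.0, 4.0, 4.0, 8.0, 31.0, 24.0, 58.0, 50.0, 69.0, 93.0, 108.0, 77.0, 54.0, 0.0 cfs; ΣQ_DR = 580.0 cfs.
V = ΣQ_DR · Δt = 580.0 × 3600 s = 2.088 × 10^6 ft³.
Over A = 0.722 mi², depth = V / A = 1.24 in.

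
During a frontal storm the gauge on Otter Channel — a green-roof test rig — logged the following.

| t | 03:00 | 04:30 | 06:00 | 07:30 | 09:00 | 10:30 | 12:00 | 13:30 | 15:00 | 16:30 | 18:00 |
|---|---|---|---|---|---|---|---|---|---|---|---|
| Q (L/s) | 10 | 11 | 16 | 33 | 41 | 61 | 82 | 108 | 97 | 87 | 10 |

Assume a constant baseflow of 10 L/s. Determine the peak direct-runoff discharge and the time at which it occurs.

Q_p = 98.0 L/s at t = 13:30

Subtracting baseflow gives direct-runoff ordinates: 0.0, 1.0, 6.0, 23.0, 31.0, 51.0, 72.0, 98.0, 87.0, 77.0, 0.0 L/s.
The maximum is 98.0 L/s, occurring at the reading for t = 13:30.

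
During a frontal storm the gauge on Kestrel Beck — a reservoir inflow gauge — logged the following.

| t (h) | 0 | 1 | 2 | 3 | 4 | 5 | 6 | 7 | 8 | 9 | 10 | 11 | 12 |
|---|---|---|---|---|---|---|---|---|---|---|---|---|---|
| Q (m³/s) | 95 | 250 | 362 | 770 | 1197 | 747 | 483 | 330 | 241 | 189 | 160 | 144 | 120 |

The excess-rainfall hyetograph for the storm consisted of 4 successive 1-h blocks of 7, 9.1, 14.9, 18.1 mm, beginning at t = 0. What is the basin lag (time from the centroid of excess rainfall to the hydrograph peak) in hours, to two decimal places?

t_L ≈ 1.60 h

Centroid of excess rainfall: t_c = Σ P_i·t̄_i / ΣP_i = 2.3982 h (block centres at 0.5, 1.5, 2.5, 3.5 h).
Hydrograph peak occurs at t = 4 h, so basin lag t_L = 4 − 2.3982 = 1.60 h.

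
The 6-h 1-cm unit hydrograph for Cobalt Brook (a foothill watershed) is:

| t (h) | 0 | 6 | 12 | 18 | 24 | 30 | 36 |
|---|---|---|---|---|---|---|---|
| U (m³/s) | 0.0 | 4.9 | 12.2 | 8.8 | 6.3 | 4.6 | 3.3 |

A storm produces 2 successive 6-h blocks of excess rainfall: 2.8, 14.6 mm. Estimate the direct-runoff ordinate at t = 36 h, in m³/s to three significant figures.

Q ≈ 7.64 m³/s

By discrete convolution, Q_j = Σ (P_i / 10 mm) · U_{j−i}.
At t = 36 h (j=6): Q = (2.8/10)·3.3 + (14.6/10)·4.6 = 7.64 m³/s.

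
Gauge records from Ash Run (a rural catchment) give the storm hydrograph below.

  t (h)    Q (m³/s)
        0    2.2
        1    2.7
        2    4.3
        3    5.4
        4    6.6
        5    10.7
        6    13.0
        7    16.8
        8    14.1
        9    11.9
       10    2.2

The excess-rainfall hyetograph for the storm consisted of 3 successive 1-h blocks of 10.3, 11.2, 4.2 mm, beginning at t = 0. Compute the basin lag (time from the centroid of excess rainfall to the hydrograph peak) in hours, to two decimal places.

t_L ≈ 5.74 h

Centroid of excess rainfall: t_c = Σ P_i·t̄_i / ΣP_i = 1.2626 h (block centres at 0.5, 1.5, 2.5 h).
Hydrograph peak occurs at t = 7 h, so basin lag t_L = 7 − 1.2626 = 5.74 h.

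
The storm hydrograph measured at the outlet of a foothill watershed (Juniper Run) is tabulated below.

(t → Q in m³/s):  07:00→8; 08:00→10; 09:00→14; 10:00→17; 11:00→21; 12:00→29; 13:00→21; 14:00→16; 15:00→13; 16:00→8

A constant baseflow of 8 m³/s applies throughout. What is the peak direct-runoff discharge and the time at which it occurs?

Subtracting baseflow gives direct-runoff ordinates: 0.0, 2.0, 6.0, 9.0, 13.0, 21.0, 13.0, 8.0, 5.0, 0.0 m³/s.
The maximum is 21.0 m³/s, occurring at the reading for t = 12:00.

Q_p = 21.0 m³/s at t = 12:00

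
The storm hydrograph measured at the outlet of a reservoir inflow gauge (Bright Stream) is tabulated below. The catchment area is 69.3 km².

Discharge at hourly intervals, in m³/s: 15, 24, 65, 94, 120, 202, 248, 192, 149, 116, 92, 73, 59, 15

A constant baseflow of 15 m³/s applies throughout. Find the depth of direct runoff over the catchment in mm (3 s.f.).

Direct runoff: 0.0, 9.0, 50.0, 79.0, 105.0, 187.0, 233.0, 177.0, 134.0, 101.0, 77.0, 58.0, 44.0, 0.0 m³/s; ΣQ_DR = 1254 m³/s.
V = ΣQ_DR · Δt = 1254 × 3600 s = 4.514 × 10^6 m³.
Over A = 69.3 km², depth = V / A = 65.1 mm.

d ≈ 65.1 mm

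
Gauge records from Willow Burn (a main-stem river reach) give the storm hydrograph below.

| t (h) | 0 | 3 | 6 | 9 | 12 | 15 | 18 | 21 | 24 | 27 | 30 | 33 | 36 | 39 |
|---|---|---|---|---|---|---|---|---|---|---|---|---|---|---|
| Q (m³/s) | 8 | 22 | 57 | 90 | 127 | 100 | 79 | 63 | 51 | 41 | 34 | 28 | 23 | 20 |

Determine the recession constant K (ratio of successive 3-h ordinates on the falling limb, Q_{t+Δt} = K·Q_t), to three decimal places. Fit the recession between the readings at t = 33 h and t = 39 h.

Using the recession-limb readings at t = 33 h and t = 39 h: Q falls from 28 to 20 m³/s over 2 intervals.
K = (Q₂/Q₁)^(1/2) = (20/28)^(1/2) = 0.845.

K ≈ 0.845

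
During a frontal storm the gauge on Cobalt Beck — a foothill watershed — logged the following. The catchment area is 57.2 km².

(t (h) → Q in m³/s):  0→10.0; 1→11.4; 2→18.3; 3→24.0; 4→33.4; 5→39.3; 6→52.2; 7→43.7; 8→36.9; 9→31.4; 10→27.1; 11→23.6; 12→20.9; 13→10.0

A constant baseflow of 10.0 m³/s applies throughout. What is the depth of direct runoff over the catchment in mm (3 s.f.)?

Direct runoff: 0.0, 1.4, 8.3, 14.0, 23.4, 29.3, 42.2, 33.7, 26.9, 21.4, 17.1, 13.6, 10.9, 0.0 m³/s; ΣQ_DR = 242.2 m³/s.
V = ΣQ_DR · Δt = 242.2 × 3600 s = 8.719 × 10^5 m³.
Over A = 57.2 km², depth = V / A = 15.2 mm.

d ≈ 15.2 mm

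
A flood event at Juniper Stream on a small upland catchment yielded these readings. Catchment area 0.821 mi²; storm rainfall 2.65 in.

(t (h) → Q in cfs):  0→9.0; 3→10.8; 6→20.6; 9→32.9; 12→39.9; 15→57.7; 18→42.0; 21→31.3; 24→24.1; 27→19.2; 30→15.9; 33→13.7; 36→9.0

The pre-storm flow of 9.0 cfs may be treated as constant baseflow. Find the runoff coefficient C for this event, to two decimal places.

C ≈ 0.45

ΣQ_DR = 209.1 cfs; V = ΣQ_DR·Δt = 2.258 × 10^6 ft³.
Runoff depth d = V / A = 1.184 in.
C = d / P = 1.184 / 2.65 = 0.45.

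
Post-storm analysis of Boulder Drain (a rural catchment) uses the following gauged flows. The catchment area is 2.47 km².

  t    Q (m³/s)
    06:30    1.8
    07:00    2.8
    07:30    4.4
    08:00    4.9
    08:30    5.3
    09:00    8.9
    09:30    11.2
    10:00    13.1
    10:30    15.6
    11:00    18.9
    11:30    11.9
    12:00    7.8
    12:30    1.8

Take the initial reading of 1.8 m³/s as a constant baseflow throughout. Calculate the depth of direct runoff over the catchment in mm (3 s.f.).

d ≈ 61.9 mm

Direct runoff: 0.0, 1.0, 2.6, 3.1, 3.5, 7.1, 9.4, 11.3, 13.8, 17.1, 10.1, 6.0, 0.0 m³/s; ΣQ_DR = 85.00 m³/s.
V = ΣQ_DR · Δt = 85.00 × 1800 s = 1.530 × 10^5 m³.
Over A = 2.47 km², depth = V / A = 61.9 mm.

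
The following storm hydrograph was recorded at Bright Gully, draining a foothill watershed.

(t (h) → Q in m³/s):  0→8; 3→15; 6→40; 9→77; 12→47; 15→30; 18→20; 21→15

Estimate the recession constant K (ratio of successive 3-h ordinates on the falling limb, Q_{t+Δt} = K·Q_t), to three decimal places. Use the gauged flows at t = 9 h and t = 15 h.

Using the recession-limb readings at t = 9 h and t = 15 h: Q falls from 77 to 30 m³/s over 2 intervals.
K = (Q₂/Q₁)^(1/2) = (30/77)^(1/2) = 0.624.

K ≈ 0.624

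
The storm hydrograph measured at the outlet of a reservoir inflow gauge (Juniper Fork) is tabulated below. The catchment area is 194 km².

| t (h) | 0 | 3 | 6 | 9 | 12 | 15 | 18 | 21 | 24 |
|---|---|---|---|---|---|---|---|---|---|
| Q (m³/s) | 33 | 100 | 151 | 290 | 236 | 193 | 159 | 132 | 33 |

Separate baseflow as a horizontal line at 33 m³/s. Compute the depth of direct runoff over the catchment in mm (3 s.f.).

d ≈ 57.3 mm

Direct runoff: 0.0, 67.0, 118.0, 257.0, 203.0, 160.0, 126.0, 99.0, 0.0 m³/s; ΣQ_DR = 1030 m³/s.
V = ΣQ_DR · Δt = 1030 × 10800 s = 1.112 × 10^7 m³.
Over A = 194 km², depth = V / A = 57.3 mm.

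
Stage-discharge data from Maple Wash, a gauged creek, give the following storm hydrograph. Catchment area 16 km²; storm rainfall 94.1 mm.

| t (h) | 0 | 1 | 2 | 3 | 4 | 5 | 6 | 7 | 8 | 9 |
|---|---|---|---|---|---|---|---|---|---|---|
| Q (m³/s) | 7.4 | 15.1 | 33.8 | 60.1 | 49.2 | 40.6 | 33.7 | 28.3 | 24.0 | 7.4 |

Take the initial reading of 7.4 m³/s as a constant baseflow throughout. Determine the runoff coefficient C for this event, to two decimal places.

ΣQ_DR = 225.6 m³/s; V = ΣQ_DR·Δt = 8.122 × 10^5 m³.
Runoff depth d = V / A = 50.76 mm.
C = d / P = 50.76 / 94.1 = 0.54.

C ≈ 0.54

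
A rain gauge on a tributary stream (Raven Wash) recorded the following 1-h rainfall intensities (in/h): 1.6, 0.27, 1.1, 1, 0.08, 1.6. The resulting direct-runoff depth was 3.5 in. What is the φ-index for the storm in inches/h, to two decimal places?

φ ≈ 0.45 in/h

Only the 4 blocks with intensity above φ contribute runoff: 1.6, 1.1, 1, 1.6 in/h.
Σ(I−φ)·Δt = d  ⇒  (1.6+1.1+1+1.6 − 4φ)·1 = 3.5
φ = (5.300 − 3.5/1) / 4 = 0.45 in/h.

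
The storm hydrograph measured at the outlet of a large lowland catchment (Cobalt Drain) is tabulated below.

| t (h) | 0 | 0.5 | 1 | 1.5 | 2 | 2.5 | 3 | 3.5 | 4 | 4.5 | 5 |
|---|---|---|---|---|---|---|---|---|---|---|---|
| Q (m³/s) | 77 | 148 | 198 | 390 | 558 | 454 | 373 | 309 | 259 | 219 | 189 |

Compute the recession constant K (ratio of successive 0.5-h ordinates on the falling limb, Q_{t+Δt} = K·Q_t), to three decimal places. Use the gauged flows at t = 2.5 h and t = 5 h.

Using the recession-limb readings at t = 2.5 h and t = 5 h: Q falls from 454 to 189 m³/s over 5 intervals.
K = (Q₂/Q₁)^(1/5) = (189/454)^(1/5) = 0.839.

K ≈ 0.839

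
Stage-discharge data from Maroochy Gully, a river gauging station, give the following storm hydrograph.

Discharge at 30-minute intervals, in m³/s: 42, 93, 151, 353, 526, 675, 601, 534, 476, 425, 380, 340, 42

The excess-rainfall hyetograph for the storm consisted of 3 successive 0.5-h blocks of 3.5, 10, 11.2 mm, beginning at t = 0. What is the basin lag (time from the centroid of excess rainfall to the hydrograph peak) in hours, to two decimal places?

Centroid of excess rainfall: t_c = Σ P_i·t̄_i / ΣP_i = 0.9059 h (block centres at 0.25, 0.75, 1.25 h).
Hydrograph peak occurs at t = 2.5 h, so basin lag t_L = 2.5 − 0.9059 = 1.59 h.

t_L ≈ 1.59 h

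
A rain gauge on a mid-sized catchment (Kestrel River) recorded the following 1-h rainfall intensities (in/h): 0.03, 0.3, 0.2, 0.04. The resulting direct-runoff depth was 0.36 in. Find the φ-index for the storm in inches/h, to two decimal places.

Only the 2 blocks with intensity above φ contribute runoff: 0.3, 0.2 in/h.
Σ(I−φ)·Δt = d  ⇒  (0.3+0.2 − 2φ)·1 = 0.36
φ = (0.5000 − 0.36/1) / 2 = 0.07 in/h.

φ ≈ 0.07 in/h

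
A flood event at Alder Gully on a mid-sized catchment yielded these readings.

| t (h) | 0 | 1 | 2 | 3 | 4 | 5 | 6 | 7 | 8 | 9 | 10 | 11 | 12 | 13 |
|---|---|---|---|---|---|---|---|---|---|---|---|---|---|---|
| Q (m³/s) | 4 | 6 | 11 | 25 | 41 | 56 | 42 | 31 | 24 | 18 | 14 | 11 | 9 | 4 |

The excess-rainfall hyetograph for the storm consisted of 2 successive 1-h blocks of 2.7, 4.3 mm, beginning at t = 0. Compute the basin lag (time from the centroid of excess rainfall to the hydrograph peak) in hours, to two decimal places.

t_L ≈ 3.89 h

Centroid of excess rainfall: t_c = Σ P_i·t̄_i / ΣP_i = 1.1143 h (block centres at 0.5, 1.5 h).
Hydrograph peak occurs at t = 5 h, so basin lag t_L = 5 − 1.1143 = 3.89 h.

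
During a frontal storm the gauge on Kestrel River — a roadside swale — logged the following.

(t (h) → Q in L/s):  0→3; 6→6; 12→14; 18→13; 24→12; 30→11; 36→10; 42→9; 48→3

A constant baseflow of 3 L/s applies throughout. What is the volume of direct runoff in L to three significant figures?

V ≈ 1.17 × 10^6 L

Direct-runoff ordinates (Q − Q_b): 0.0, 3.0, 11.0, 10.0, 9.0, 8.0, 7.0, 6.0, 0.0 L/s.
ΣQ_DR = 54.00 L/s.
With Δt = 6 h = 21600 s, V = ΣQ_DR · Δt = 54.00 × 21600 = 1.17 × 10^6 L.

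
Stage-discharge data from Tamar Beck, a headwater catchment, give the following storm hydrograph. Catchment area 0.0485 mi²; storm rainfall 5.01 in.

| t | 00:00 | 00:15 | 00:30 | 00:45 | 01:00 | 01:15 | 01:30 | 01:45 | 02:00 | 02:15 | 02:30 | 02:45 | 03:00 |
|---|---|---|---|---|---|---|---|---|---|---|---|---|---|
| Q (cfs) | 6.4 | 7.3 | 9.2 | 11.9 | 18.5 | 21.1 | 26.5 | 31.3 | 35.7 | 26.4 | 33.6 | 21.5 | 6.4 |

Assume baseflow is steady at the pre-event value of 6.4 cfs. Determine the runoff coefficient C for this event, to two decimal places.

ΣQ_DR = 172.6 cfs; V = ΣQ_DR·Δt = 1.553 × 10^5 ft³.
Runoff depth d = V / A = 1.379 in.
C = d / P = 1.379 / 5.01 = 0.28.

C ≈ 0.28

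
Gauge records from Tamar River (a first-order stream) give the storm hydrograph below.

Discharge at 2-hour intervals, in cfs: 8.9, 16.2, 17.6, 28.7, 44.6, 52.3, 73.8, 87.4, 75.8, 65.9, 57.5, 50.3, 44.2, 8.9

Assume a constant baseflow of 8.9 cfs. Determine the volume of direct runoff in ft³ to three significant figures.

Direct-runoff ordinates (Q − Q_b): 0.0, 7.3, 8.7, 19.8, 35.7, 43.4, 64.9, 78.5, 66.9, 57.0, 48.6, 41.4, 35.3, 0.0 cfs.
ΣQ_DR = 507.5 cfs.
With Δt = 2 h = 7200 s, V = ΣQ_DR · Δt = 507.5 × 7200 = 3.65 × 10^6 ft³.

V ≈ 3.65 × 10^6 ft³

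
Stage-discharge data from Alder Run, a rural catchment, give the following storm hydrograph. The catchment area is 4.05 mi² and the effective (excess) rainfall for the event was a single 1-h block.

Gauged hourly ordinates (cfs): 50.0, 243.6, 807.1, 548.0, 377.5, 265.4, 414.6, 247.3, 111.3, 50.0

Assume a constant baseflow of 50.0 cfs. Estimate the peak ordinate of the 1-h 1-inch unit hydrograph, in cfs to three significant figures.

Direct runoff: 0.0, 193.6, 757.1, 498.0, 327.5, 215.4, 364.6, 197.3, 61.3, 0.0 cfs; ΣQ_DR = 2615 cfs, peak = 757.1 cfs.
Runoff depth d = ΣQ_DR·Δt / A = 2615 × 3600 / (4.05 mi²) = 1.000 in.
The 1-inch UH is the DRH scaled by (1 in)/d, so U_p = 757.1 × 1/1.000 = 757 cfs.

U_p ≈ 757 cfs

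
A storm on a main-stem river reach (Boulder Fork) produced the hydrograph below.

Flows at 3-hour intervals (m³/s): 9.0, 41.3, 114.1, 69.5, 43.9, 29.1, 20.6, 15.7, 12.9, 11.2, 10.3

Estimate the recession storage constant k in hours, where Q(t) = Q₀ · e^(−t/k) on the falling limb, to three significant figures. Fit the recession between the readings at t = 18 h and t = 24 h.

k ≈ 12.8 h

On the falling limb, Q drops from 20.6 to 12.9 m³/s between t = 18 h and t = 24 h (Δt = 6 h).
k = −Δt / ln(Q₂/Q₁) = −6 / ln(12.9/20.6) = 12.8 h.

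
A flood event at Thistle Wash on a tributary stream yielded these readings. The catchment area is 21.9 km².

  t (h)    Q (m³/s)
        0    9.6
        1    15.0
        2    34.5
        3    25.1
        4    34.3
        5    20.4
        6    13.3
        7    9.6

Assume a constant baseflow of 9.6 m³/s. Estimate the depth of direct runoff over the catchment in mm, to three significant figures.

d ≈ 14.0 mm

Direct runoff: 0.0, 5.4, 24.9, 15.5, 24.7, 10.8, 3.7, 0.0 m³/s; ΣQ_DR = 85.00 m³/s.
V = ΣQ_DR · Δt = 85.00 × 3600 s = 3.060 × 10^5 m³.
Over A = 21.9 km², depth = V / A = 14.0 mm.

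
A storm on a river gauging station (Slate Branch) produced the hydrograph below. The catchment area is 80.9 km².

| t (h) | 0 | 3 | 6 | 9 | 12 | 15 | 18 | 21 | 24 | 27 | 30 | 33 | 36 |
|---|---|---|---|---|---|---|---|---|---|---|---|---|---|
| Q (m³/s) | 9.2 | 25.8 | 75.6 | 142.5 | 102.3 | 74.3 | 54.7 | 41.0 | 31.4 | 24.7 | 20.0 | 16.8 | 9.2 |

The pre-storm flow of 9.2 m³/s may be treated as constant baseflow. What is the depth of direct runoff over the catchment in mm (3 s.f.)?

Direct runoff: 0.0, 16.6, 66.4, 133.3, 93.1, 65.1, 45.5, 31.8, 22.2, 15.5, 10.8, 7.6, 0.0 m³/s; ΣQ_DR = 507.9 m³/s.
V = ΣQ_DR · Δt = 507.9 × 10800 s = 5.485 × 10^6 m³.
Over A = 80.9 km², depth = V / A = 67.8 mm.

d ≈ 67.8 mm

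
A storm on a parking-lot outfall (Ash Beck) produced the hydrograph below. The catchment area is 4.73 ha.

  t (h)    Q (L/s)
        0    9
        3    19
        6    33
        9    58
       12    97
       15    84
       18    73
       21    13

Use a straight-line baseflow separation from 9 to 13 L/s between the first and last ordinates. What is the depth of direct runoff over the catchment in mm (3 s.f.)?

d ≈ 68.0 mm

Direct runoff: 0.00, 9.43, 22.86, 47.29, 85.71, 72.14, 60.57, 0.00 L/s; ΣQ_DR = 298.0 L/s.
V = ΣQ_DR · Δt = 298.0 × 10800 s = 3.218 × 10^6 L.
Over A = 4.73 ha, depth = V / A = 68.0 mm.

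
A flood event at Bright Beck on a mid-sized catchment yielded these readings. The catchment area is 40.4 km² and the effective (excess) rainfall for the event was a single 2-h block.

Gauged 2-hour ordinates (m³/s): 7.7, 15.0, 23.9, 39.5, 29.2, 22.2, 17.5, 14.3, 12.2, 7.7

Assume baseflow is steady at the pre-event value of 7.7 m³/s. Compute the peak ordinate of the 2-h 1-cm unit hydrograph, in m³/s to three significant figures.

Direct runoff: 0.0, 7.3, 16.2, 31.8, 21.5, 14.5, 9.8, 6.6, 4.5, 0.0 m³/s; ΣQ_DR = 112.2 m³/s, peak = 31.8 m³/s.
Runoff depth d = ΣQ_DR·Δt / A = 112.2 × 7200 / (40.4 km²) = 20.00 mm.
The 1-cm UH is the DRH scaled by (10 mm)/d, so U_p = 31.8 × 10/20.00 = 15.9 m³/s.

U_p ≈ 15.9 m³/s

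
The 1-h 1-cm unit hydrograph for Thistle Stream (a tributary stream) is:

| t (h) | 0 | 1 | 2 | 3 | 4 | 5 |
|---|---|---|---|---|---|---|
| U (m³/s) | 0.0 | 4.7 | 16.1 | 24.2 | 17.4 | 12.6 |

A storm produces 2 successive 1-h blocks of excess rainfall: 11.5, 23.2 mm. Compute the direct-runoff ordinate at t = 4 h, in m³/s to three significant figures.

By discrete convolution, Q_j = Σ (P_i / 10 mm) · U_{j−i}.
At t = 4 h (j=4): Q = (11.5/10)·17.4 + (23.2/10)·24.2 = 76.2 m³/s.

Q ≈ 76.2 m³/s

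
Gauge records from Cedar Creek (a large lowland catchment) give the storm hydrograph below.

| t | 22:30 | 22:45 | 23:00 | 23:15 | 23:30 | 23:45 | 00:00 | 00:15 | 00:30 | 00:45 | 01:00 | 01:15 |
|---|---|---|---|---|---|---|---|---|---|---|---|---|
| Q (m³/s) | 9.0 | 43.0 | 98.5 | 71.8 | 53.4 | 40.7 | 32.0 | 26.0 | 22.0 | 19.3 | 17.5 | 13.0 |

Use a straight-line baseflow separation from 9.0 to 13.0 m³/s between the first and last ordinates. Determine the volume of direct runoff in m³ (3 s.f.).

Direct-runoff ordinates (Q − Q_b): 0.00, 33.64, 88.77, 61.71, 42.95, 29.88, 20.82, 14.45, 10.09, 7.03, 4.86, 0.00 m³/s.
ΣQ_DR = 314.2 m³/s.
With Δt = 0.25 h = 900 s, V = ΣQ_DR · Δt = 314.2 × 900 = 2.83 × 10^5 m³.

V ≈ 2.83 × 10^5 m³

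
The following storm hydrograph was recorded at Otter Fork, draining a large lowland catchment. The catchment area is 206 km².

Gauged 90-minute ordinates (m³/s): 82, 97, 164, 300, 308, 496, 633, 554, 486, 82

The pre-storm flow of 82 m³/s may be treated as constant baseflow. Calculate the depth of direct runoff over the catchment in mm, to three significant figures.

d ≈ 62.4 mm

Direct runoff: 0.0, 15.0, 82.0, 218.0, 226.0, 414.0, 551.0, 472.0, 404.0, 0.0 m³/s; ΣQ_DR = 2382 m³/s.
V = ΣQ_DR · Δt = 2382 × 5400 s = 1.286 × 10^7 m³.
Over A = 206 km², depth = V / A = 62.4 mm.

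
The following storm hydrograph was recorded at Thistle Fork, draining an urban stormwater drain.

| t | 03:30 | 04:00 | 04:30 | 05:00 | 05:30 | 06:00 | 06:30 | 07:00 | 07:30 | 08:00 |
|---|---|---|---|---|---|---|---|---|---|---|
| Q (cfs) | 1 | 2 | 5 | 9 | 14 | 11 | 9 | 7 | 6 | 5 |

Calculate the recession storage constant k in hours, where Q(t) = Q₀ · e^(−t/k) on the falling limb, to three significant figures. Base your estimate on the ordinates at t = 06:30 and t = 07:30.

k ≈ 2.47 h

On the falling limb, Q drops from 9 to 6 cfs between t = 06:30 and t = 07:30 (Δt = 1 h).
k = −Δt / ln(Q₂/Q₁) = −1 / ln(6/9) = 2.47 h.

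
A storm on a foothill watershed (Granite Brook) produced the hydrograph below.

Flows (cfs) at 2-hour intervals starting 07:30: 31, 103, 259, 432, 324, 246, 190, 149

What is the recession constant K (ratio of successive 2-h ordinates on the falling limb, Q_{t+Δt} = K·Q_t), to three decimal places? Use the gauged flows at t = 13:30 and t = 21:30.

Using the recession-limb readings at t = 13:30 and t = 21:30: Q falls from 432 to 149 cfs over 4 intervals.
K = (Q₂/Q₁)^(1/4) = (149/432)^(1/4) = 0.766.

K ≈ 0.766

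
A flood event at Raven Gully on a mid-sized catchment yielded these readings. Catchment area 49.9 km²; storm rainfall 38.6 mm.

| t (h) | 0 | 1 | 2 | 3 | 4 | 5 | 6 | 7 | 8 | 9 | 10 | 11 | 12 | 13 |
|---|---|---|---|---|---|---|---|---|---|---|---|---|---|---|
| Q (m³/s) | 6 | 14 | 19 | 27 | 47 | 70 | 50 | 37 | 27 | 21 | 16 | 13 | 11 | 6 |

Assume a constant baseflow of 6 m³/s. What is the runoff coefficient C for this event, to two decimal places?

ΣQ_DR = 280.0 m³/s; V = ΣQ_DR·Δt = 1.008 × 10^6 m³.
Runoff depth d = V / A = 20.20 mm.
C = d / P = 20.20 / 38.6 = 0.52.

C ≈ 0.52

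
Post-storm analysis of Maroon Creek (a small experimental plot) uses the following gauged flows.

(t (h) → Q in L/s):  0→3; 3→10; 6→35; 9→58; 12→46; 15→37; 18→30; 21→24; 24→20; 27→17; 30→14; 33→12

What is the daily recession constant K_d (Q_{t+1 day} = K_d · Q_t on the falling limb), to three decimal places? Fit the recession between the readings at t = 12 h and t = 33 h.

K_d ≈ 0.215

Between t = 12 h and t = 33 h the flow falls from 46 to 12 L/s over 7×3 h = 21 h.
Per-interval ratio K = (12/46)^(1/7) = 0.8253; K_d = K^(24/3) = 0.215.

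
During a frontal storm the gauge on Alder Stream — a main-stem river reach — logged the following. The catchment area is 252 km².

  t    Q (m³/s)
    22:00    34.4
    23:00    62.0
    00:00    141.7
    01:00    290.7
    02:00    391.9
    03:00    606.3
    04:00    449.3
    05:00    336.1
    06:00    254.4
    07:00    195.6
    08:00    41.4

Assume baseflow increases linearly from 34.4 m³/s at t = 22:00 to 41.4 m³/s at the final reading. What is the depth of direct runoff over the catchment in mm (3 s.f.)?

d ≈ 34.1 mm

Direct runoff: 0.00, 26.90, 105.90, 254.20, 354.70, 568.40, 410.70, 296.80, 214.40, 154.90, 0.00 m³/s; ΣQ_DR = 2387 m³/s.
V = ΣQ_DR · Δt = 2387 × 3600 s = 8.593 × 10^6 m³.
Over A = 252 km², depth = V / A = 34.1 mm.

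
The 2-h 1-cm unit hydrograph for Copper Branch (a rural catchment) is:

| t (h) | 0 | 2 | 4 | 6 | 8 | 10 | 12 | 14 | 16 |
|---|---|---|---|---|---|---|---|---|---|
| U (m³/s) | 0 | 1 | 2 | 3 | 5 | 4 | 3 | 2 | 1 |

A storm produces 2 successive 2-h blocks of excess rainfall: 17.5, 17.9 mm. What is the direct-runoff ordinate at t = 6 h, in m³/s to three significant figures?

Q ≈ 8.83 m³/s

By discrete convolution, Q_j = Σ (P_i / 10 mm) · U_{j−i}.
At t = 6 h (j=3): Q = (17.5/10)·3 + (17.9/10)·2 = 8.83 m³/s.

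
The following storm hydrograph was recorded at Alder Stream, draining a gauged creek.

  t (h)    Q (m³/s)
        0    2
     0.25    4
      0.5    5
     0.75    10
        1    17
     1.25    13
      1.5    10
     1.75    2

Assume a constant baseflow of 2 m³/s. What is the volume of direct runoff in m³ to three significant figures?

Direct-runoff ordinates (Q − Q_b): 0.0, 2.0, 3.0, 8.0, 15.0, 11.0, 8.0, 0.0 m³/s.
ΣQ_DR = 47.00 m³/s.
With Δt = 0.25 h = 900 s, V = ΣQ_DR · Δt = 47.00 × 900 = 42300 m³.

V ≈ 42300 m³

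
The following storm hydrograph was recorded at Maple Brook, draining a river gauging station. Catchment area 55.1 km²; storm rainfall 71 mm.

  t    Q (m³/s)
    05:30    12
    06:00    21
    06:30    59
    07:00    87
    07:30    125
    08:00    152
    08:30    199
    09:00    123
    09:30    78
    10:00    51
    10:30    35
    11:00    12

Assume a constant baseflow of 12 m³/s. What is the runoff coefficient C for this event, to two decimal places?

C ≈ 0.37

ΣQ_DR = 810.0 m³/s; V = ΣQ_DR·Δt = 1.458 × 10^6 m³.
Runoff depth d = V / A = 26.46 mm.
C = d / P = 26.46 / 71 = 0.37.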